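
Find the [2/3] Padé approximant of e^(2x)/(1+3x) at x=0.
(34*x**2/95 + 97*x/95 + 1)/(268*x**3/285 - 249*x**2/95 + 192*x/95 + 1)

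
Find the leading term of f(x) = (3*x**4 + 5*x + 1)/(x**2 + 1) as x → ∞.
3*x**2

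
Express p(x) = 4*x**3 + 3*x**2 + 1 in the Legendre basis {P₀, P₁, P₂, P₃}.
(2)P₀ + (12/5)P₁ + (2)P₂ + (8/5)P₃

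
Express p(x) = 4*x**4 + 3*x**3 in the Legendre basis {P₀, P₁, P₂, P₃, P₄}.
(4/5)P₀ + (9/5)P₁ + (16/7)P₂ + (6/5)P₃ + (32/35)P₄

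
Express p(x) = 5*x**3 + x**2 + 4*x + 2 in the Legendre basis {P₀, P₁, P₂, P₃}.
(7/3)P₀ + (7)P₁ + (2/3)P₂ + (2)P₃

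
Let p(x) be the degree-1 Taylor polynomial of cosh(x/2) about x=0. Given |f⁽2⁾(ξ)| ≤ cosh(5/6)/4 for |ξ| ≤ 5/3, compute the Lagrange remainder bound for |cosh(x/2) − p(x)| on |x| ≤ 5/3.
25*cosh(5/6)/72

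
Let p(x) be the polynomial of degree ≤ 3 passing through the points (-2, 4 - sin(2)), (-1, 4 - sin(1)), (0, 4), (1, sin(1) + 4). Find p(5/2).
-15*sin(1)/8 + 35*sin(2)/16 + 4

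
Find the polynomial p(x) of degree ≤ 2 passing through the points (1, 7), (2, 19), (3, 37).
3*x**2 + 3*x + 1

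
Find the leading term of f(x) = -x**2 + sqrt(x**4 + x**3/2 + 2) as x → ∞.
x/4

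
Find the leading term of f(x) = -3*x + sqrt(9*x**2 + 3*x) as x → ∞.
1/2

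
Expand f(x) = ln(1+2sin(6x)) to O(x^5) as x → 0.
12*x - 72*x**2 + 504*x**3 - 4320*x**4 + O(x**5)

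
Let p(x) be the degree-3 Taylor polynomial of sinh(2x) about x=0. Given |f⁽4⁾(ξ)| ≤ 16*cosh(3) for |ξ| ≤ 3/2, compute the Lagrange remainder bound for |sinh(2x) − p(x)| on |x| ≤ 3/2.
27*cosh(3)/8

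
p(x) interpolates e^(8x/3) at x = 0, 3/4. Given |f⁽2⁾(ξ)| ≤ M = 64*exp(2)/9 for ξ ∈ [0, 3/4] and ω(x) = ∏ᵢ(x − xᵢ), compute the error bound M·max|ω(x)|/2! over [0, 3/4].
exp(2)/2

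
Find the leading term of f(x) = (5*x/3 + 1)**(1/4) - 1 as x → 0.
5*x/12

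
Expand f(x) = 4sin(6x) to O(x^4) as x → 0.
24*x - 144*x**3 + O(x**4)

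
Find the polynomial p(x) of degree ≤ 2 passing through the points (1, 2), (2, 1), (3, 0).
3 - x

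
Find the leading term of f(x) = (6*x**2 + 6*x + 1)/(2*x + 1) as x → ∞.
3*x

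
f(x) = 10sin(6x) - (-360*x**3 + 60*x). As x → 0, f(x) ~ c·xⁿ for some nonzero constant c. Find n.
5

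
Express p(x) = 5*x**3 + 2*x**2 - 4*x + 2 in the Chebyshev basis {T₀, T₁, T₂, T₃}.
(3)T₀ + (-1/4)T₁ + T₂ + (5/4)T₃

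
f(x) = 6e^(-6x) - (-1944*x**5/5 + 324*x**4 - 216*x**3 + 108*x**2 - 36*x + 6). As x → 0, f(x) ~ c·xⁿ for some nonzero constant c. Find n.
6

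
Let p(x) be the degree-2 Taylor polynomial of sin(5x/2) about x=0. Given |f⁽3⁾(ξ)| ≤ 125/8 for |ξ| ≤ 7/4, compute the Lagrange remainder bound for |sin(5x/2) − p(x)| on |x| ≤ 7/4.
42875/3072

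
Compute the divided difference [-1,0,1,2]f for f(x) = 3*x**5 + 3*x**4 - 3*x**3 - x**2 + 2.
18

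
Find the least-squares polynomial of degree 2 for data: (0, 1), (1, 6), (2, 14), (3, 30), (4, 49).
8/7 + (12/7)x + (18/7)x²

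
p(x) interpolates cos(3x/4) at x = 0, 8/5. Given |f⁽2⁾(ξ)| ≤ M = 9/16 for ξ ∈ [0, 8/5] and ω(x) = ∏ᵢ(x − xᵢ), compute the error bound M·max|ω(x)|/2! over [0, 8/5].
9/50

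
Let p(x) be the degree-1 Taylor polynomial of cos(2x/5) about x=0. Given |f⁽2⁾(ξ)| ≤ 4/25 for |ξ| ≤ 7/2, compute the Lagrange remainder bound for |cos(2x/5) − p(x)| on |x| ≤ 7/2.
49/50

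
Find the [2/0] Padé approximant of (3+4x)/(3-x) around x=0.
5*x**2/9 + 5*x/3 + 1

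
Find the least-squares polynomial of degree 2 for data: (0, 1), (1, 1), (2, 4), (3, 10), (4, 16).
26/35 + (-27/70)x + (15/14)x²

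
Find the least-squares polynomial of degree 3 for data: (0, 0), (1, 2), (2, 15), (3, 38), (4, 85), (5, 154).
-11/126 + (17/756)x + (211/126)x² + (97/108)x³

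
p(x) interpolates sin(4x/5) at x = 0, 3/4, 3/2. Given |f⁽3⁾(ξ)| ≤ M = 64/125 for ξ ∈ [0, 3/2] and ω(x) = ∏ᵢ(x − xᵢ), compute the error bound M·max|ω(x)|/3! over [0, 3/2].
sqrt(3)/125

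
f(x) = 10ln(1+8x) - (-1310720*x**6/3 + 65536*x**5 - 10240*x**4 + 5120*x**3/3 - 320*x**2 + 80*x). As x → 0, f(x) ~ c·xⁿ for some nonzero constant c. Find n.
7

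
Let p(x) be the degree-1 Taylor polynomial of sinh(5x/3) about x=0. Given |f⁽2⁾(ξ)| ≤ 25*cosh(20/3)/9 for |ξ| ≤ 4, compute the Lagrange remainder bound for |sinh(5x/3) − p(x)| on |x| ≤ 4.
200*cosh(20/3)/9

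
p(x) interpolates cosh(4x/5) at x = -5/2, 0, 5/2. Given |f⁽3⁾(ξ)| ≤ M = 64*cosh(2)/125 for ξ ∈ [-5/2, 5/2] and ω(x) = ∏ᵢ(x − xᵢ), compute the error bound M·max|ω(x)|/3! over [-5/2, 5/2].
8*sqrt(3)*cosh(2)/27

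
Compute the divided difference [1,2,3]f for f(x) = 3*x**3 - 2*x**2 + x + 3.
16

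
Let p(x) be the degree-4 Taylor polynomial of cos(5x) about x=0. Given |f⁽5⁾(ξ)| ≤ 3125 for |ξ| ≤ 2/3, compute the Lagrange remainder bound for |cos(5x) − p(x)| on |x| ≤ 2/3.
2500/729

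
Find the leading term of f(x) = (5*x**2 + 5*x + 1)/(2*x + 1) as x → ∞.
5*x/2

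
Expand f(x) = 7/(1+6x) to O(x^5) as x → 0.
7 - 42*x + 252*x**2 - 1512*x**3 + 9072*x**4 + O(x**5)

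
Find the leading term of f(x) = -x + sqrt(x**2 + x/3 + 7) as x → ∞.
1/6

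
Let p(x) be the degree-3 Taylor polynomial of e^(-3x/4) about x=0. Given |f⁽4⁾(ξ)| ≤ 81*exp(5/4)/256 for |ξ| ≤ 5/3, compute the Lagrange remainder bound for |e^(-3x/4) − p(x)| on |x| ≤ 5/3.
625*exp(5/4)/6144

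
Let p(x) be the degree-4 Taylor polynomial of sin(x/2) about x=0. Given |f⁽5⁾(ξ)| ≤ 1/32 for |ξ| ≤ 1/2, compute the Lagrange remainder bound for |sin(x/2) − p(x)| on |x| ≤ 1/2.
1/122880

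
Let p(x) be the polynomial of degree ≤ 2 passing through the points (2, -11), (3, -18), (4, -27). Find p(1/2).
-17/4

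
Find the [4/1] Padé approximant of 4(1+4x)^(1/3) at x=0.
(1024*x**4/243 - 2048*x**3/405 + 128*x**2/15 + 256*x/15 + 4)/(44*x/15 + 1)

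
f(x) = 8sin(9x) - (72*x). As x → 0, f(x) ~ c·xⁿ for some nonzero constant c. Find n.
3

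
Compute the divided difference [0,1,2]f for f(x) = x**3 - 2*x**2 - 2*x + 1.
1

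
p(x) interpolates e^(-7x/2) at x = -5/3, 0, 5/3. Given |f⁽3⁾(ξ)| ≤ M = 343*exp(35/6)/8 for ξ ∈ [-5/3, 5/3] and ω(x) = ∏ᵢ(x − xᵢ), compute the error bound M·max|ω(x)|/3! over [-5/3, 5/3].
42875*sqrt(3)*exp(35/6)/5832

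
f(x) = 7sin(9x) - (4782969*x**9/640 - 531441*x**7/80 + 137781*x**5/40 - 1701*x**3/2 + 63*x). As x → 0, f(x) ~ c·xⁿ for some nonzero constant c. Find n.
11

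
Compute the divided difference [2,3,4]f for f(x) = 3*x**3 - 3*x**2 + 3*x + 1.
24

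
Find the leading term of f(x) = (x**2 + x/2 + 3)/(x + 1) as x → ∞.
x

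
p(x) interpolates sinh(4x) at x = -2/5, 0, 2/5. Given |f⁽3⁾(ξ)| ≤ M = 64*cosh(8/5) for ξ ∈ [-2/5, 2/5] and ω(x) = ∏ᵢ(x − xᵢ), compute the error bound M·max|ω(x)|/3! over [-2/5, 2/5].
512*sqrt(3)*cosh(8/5)/3375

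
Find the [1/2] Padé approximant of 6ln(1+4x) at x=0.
24*x/(-4*x**2/3 + 2*x + 1)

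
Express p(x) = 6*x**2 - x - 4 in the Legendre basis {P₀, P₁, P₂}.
(-2)P₀ - P₁ + (4)P₂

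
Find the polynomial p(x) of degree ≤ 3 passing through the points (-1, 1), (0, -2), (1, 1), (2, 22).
2*x**3 + 3*x**2 - 2*x - 2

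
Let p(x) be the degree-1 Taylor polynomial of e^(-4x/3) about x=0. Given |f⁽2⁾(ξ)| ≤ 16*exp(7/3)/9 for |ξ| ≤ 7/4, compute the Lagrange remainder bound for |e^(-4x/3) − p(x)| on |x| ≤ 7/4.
49*exp(7/3)/18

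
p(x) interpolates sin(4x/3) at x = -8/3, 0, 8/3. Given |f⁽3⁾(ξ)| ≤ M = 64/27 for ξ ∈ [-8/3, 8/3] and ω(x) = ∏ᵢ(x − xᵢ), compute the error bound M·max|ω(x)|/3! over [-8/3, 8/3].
32768*sqrt(3)/19683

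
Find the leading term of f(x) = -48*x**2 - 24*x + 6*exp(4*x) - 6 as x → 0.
64*x**3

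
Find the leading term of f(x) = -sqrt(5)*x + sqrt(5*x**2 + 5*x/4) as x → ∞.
sqrt(5)/8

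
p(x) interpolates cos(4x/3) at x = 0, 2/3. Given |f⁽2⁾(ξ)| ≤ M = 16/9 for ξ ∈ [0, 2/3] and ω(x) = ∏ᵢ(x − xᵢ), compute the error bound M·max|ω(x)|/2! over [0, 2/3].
8/81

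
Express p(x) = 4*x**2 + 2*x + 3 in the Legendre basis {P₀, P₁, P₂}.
(13/3)P₀ + (2)P₁ + (8/3)P₂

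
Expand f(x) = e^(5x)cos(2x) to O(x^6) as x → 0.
1 + 5*x + 21*x**2/2 + 65*x**3/6 + 41*x**4/24 - 295*x**5/24 + O(x**6)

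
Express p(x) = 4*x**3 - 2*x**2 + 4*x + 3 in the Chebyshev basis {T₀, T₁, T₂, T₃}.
(2)T₀ + (7)T₁ - T₂ + T₃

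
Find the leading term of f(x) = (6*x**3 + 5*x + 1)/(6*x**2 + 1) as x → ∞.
x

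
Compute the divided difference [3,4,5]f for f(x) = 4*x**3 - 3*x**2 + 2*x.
45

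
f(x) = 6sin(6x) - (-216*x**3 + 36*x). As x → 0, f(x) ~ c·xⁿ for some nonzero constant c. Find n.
5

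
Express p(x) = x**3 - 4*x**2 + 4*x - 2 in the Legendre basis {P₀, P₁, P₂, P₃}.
(-10/3)P₀ + (23/5)P₁ + (-8/3)P₂ + (2/5)P₃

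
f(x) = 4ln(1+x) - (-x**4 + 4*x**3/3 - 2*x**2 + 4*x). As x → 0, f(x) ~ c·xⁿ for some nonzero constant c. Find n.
5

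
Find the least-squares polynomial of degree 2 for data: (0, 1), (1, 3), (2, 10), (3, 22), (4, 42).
44/35 + (-113/70)x + (41/14)x²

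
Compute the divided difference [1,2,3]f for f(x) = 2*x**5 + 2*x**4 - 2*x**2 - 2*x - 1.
228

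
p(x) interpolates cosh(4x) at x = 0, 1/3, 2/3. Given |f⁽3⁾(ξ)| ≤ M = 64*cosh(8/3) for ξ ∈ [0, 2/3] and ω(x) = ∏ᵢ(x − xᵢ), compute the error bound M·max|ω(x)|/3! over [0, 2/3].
64*sqrt(3)*cosh(8/3)/729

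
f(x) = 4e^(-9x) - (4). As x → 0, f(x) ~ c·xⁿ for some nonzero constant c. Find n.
1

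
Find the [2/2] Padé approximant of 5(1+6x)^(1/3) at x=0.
(140*x**2/3 + 35*x + 5)/(10*x**2/3 + 5*x + 1)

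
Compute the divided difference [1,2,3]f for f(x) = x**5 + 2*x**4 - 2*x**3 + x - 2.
128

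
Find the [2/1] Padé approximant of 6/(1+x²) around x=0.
6 - 6*x**2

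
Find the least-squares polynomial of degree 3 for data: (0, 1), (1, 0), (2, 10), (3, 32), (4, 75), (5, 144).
17/21 + (-47/18)x + (32/21)x² + (17/18)x³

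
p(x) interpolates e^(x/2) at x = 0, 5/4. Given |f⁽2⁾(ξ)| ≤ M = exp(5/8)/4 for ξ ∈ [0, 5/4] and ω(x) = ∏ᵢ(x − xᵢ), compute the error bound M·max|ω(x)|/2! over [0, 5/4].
25*exp(5/8)/512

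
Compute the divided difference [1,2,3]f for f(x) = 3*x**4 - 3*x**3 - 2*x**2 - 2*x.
55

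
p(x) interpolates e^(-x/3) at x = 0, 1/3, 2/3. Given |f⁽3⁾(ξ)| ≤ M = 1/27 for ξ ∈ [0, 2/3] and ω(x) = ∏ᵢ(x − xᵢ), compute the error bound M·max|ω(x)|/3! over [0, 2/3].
sqrt(3)/19683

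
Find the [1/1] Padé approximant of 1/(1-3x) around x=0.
1/(1 - 3*x)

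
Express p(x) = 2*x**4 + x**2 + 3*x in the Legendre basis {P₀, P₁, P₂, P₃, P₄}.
(11/15)P₀ + (3)P₁ + (38/21)P₂ + (16/35)P₄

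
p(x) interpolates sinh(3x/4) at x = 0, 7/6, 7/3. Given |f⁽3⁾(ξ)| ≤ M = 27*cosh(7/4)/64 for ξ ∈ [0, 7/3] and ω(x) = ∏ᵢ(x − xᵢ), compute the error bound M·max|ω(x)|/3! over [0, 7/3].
343*sqrt(3)*cosh(7/4)/13824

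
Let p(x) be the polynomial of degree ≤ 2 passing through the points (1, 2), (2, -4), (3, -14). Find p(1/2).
7/2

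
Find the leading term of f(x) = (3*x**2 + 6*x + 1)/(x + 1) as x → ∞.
3*x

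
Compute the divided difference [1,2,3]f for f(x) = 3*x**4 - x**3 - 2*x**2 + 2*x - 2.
67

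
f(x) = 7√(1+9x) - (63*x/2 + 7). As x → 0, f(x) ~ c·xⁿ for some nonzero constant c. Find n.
2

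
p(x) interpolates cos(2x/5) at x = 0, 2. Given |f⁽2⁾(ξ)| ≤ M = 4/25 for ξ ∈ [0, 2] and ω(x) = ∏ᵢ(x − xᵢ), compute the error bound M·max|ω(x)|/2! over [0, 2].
2/25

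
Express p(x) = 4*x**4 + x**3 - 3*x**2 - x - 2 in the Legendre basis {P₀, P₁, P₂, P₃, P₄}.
(-11/5)P₀ + (-2/5)P₁ + (2/7)P₂ + (2/5)P₃ + (32/35)P₄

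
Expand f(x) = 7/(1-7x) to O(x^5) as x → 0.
7 + 49*x + 343*x**2 + 2401*x**3 + 16807*x**4 + O(x**5)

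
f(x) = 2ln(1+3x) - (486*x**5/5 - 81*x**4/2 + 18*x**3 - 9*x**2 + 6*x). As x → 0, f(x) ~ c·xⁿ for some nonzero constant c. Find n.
6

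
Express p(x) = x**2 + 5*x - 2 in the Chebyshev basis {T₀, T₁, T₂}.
(-3/2)T₀ + (5)T₁ + (1/2)T₂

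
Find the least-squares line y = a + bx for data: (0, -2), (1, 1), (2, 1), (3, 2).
a = -13/10, b = 6/5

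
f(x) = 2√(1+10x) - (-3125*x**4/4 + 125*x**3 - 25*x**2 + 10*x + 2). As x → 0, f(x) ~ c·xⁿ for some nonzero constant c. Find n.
5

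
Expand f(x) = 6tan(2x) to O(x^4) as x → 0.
12*x + 16*x**3 + O(x**4)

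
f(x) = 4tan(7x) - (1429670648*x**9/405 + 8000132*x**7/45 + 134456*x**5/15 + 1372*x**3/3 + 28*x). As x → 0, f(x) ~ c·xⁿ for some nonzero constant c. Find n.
11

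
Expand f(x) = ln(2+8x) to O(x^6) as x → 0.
log(2) + 4*x - 8*x**2 + 64*x**3/3 - 64*x**4 + 1024*x**5/5 + O(x**6)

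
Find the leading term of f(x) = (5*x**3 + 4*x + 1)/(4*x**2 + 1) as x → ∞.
5*x/4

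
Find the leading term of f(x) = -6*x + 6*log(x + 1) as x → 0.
-3*x**2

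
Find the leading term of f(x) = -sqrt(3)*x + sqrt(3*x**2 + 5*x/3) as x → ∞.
5*sqrt(3)/18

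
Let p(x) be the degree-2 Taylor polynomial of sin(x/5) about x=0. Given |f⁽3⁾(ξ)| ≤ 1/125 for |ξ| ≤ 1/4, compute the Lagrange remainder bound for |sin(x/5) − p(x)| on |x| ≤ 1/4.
1/48000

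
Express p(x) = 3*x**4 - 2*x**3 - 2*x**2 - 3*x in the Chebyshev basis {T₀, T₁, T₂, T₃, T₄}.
(1/8)T₀ + (-9/2)T₁ + (1/2)T₂ + (-1/2)T₃ + (3/8)T₄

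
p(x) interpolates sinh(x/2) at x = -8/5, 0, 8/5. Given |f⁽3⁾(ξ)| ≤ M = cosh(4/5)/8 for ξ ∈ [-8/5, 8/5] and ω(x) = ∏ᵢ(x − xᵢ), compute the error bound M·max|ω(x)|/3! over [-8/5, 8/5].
64*sqrt(3)*cosh(4/5)/3375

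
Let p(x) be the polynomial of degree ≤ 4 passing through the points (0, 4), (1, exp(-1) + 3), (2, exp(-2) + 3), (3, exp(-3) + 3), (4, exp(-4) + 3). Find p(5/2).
(-20*exp(3) - 5 + 60*e + 90*exp(2) + 387*exp(4))*exp(-4)/128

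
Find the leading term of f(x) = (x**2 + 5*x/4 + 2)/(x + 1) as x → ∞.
x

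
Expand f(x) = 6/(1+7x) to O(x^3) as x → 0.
6 - 42*x + 294*x**2 + O(x**3)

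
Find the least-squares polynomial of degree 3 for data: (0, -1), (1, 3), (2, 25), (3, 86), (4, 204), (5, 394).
-11/14 + (-23/28)x + (27/28)x² + (3)x³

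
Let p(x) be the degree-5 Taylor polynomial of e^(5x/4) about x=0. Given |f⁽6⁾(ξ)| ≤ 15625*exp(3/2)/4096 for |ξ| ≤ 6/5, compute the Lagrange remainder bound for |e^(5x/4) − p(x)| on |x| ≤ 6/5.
81*exp(3/2)/5120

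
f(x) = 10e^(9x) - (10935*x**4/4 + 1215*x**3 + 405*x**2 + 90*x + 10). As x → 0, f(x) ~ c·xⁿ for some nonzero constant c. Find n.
5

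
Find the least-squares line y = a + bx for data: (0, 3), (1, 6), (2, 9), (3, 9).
a = 18/5, b = 21/10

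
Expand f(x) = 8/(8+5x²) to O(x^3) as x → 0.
1 - 5*x**2/8 + O(x**3)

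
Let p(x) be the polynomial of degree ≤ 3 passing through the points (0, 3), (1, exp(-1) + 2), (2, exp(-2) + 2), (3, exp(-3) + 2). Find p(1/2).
(-5*e + 1 + 15*exp(2) + 37*exp(3))*exp(-3)/16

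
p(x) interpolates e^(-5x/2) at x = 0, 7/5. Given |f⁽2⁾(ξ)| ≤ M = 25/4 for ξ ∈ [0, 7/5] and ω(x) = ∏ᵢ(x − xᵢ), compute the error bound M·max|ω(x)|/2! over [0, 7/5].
49/32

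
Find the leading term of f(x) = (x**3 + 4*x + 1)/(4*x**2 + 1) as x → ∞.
x/4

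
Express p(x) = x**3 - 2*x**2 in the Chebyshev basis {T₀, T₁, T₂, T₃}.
-T₀ + (3/4)T₁ - T₂ + (1/4)T₃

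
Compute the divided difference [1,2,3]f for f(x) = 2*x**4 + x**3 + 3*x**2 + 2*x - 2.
59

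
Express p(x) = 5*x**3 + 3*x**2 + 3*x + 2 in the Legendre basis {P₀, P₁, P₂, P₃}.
(3)P₀ + (6)P₁ + (2)P₂ + (2)P₃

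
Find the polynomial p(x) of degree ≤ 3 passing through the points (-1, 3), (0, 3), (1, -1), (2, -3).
x**3 - 2*x**2 - 3*x + 3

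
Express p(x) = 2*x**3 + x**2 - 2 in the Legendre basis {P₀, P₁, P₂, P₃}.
(-5/3)P₀ + (6/5)P₁ + (2/3)P₂ + (4/5)P₃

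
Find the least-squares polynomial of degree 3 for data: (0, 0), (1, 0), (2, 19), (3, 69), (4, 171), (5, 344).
-37/126 + (-509/756)x + (-19/18)x² + (323/108)x³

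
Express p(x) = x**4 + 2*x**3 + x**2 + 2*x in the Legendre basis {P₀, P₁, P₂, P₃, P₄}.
(8/15)P₀ + (16/5)P₁ + (26/21)P₂ + (4/5)P₃ + (8/35)P₄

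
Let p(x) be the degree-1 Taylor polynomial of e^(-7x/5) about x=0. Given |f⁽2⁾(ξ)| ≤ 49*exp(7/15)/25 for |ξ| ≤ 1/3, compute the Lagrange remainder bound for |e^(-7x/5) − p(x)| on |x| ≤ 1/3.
49*exp(7/15)/450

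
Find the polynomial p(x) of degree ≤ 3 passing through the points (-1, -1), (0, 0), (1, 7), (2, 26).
x**3 + 3*x**2 + 3*x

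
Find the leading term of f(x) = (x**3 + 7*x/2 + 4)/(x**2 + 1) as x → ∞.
x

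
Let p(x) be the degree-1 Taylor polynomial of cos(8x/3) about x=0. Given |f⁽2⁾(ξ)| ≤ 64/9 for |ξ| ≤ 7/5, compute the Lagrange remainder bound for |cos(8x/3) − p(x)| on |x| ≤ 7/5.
1568/225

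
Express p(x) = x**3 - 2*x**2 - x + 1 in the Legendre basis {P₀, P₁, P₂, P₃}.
(1/3)P₀ + (-2/5)P₁ + (-4/3)P₂ + (2/5)P₃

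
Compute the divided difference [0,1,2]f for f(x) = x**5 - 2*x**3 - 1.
9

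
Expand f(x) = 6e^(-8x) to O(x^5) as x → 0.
6 - 48*x + 192*x**2 - 512*x**3 + 1024*x**4 + O(x**5)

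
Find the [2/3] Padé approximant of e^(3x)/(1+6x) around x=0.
(117*x**2/148 + 282*x/185 + 1)/(3177*x**3/740 - 6021*x**2/740 + 837*x/185 + 1)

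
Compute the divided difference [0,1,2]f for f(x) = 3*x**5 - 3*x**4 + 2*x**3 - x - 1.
30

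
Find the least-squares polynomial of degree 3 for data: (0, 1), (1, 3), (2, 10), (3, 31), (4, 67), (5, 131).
59/63 + (601/378)x + (-37/63)x² + (59/54)x³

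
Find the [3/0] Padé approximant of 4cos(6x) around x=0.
4 - 72*x**2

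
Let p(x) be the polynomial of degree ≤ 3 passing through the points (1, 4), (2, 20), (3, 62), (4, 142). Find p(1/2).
2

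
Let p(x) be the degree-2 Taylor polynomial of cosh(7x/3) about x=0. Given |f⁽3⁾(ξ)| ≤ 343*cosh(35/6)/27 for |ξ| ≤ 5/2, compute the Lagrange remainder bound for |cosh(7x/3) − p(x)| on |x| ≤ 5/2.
42875*cosh(35/6)/1296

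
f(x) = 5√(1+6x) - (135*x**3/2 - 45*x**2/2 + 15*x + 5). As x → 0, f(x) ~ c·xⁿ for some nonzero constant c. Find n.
4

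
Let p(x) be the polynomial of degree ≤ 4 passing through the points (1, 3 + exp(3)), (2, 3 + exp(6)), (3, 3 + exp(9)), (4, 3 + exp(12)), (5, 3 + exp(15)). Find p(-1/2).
-385*exp(12)/32 - 693*exp(6)/32 + 3 + 1155*exp(3)/128 + 1485*exp(9)/64 + 315*exp(15)/128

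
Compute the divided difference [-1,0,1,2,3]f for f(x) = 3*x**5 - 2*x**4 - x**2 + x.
13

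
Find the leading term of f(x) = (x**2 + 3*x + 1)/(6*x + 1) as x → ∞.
x/6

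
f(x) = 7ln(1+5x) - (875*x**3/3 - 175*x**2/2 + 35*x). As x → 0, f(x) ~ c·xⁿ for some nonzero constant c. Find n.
4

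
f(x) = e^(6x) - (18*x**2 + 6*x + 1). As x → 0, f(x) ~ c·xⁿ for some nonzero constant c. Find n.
3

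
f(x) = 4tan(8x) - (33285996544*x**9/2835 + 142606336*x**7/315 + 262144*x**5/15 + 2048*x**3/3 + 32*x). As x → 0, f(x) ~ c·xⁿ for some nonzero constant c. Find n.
11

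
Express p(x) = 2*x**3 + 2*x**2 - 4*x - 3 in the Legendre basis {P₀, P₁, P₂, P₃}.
(-7/3)P₀ + (-14/5)P₁ + (4/3)P₂ + (4/5)P₃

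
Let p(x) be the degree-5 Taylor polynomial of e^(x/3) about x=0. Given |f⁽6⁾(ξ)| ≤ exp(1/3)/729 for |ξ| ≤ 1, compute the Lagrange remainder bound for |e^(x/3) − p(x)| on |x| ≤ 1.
exp(1/3)/524880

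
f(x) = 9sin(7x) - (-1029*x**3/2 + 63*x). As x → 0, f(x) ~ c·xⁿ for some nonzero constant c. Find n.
5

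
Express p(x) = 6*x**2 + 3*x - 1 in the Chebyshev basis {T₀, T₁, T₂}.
(2)T₀ + (3)T₁ + (3)T₂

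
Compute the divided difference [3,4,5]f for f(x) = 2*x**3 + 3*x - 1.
24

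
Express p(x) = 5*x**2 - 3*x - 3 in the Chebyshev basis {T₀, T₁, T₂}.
(-1/2)T₀ + (-3)T₁ + (5/2)T₂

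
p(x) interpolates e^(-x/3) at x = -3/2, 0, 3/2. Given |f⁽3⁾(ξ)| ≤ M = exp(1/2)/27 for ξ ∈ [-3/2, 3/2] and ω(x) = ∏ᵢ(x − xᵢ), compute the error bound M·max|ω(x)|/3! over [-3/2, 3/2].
sqrt(3)*exp(1/2)/216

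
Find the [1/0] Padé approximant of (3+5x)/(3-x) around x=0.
2*x + 1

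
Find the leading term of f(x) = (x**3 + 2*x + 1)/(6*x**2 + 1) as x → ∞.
x/6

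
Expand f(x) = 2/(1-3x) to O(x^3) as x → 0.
2 + 6*x + 18*x**2 + O(x**3)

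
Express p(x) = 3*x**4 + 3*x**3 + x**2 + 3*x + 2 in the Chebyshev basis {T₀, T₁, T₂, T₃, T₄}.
(29/8)T₀ + (21/4)T₁ + (2)T₂ + (3/4)T₃ + (3/8)T₄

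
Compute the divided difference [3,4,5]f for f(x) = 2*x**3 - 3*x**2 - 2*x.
21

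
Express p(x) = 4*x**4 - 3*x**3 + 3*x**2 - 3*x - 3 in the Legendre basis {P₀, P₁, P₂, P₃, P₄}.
(-6/5)P₀ + (-24/5)P₁ + (30/7)P₂ + (-6/5)P₃ + (32/35)P₄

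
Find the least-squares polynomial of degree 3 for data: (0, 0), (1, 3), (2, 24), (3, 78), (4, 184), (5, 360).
-8/63 + (419/378)x + (-125/252)x² + (317/108)x³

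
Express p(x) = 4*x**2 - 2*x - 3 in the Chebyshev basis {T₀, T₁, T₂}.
-T₀ + (-2)T₁ + (2)T₂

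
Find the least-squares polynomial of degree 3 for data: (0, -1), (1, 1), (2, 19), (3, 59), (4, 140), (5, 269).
-143/126 + (-31/756)x + (97/126)x² + (217/108)x³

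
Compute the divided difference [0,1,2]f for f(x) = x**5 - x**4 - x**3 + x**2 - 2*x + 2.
6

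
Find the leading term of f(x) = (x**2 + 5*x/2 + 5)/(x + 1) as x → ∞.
x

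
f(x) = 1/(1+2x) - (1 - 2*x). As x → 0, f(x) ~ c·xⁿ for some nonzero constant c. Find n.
2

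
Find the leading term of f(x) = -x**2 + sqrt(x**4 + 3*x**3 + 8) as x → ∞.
3*x/2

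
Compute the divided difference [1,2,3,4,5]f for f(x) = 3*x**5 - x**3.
45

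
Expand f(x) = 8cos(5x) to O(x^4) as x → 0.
8 - 100*x**2 + O(x**4)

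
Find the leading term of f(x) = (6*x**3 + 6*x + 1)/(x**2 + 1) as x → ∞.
6*x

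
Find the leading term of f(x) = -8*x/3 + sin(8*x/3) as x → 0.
-256*x**3/81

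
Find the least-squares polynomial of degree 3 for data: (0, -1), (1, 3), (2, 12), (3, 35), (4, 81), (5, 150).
-5/7 + (32/21)x + (9/28)x² + (13/12)x³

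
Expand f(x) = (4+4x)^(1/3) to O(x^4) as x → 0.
2**(2/3) + 2**(2/3)*x/3 - 2**(2/3)*x**2/9 + 5*2**(2/3)*x**3/81 + O(x**4)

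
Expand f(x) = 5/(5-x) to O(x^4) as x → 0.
1 + x/5 + x**2/25 + x**3/125 + O(x**4)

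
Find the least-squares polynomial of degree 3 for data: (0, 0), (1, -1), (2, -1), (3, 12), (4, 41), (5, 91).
37/126 + (-1759/756)x + (-17/18)x² + (109/108)x³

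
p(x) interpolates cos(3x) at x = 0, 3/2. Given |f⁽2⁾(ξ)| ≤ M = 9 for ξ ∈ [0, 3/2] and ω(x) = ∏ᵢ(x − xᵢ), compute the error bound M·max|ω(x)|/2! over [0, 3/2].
81/32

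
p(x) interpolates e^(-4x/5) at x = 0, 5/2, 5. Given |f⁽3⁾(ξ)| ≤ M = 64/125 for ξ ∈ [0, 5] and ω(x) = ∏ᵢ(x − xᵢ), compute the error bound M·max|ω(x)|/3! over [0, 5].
8*sqrt(3)/27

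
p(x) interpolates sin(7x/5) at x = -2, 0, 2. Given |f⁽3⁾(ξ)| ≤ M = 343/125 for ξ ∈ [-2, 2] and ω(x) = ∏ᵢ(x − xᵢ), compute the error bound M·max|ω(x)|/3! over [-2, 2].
2744*sqrt(3)/3375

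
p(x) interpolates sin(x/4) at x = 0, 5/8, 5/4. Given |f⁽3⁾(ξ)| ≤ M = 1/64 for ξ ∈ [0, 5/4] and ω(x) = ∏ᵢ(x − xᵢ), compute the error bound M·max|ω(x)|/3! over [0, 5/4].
125*sqrt(3)/884736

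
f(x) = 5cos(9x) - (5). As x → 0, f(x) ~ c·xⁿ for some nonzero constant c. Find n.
2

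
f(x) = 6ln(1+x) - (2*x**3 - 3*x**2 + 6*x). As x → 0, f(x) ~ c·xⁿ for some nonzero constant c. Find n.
4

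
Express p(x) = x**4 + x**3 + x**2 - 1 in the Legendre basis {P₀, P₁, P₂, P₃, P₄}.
(-7/15)P₀ + (3/5)P₁ + (26/21)P₂ + (2/5)P₃ + (8/35)P₄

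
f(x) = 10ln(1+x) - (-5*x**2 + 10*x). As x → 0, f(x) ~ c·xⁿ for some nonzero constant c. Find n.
3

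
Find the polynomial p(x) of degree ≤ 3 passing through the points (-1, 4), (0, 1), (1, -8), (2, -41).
-3*x**3 - 3*x**2 - 3*x + 1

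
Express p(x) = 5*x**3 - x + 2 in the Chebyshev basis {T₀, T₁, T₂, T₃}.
(2)T₀ + (11/4)T₁ + (5/4)T₃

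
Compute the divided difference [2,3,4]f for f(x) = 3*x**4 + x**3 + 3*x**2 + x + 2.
177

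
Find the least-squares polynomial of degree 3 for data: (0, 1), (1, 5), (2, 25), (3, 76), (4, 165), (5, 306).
23/21 + (-197/126)x + (269/84)x² + (67/36)x³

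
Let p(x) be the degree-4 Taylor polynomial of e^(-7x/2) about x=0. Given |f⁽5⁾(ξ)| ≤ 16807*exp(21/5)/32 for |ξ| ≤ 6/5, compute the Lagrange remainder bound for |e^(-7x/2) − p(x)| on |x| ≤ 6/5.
1361367*exp(21/5)/125000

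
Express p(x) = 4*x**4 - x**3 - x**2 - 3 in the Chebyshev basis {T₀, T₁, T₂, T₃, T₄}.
(-2)T₀ + (-3/4)T₁ + (3/2)T₂ + (-1/4)T₃ + (1/2)T₄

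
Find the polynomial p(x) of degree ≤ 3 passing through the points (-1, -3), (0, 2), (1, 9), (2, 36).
3*x**3 + x**2 + 3*x + 2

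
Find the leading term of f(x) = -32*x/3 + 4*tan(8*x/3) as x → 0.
2048*x**3/81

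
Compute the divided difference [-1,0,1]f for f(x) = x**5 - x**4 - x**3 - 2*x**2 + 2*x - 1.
-3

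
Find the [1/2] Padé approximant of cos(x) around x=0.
1/(x**2/2 + 1)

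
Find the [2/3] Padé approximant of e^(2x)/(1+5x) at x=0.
(106*x**2/305 + 309*x/305 + 1)/(1468*x**3/915 - 1407*x**2/305 + 1224*x/305 + 1)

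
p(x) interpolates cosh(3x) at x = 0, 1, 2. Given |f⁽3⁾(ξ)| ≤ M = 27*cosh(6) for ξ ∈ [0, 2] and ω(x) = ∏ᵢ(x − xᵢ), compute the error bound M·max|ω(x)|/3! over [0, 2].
sqrt(3)*cosh(6)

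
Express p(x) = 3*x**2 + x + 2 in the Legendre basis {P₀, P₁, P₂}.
(3)P₀ + P₁ + (2)P₂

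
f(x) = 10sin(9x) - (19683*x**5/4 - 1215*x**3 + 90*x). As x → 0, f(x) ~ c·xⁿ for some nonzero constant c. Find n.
7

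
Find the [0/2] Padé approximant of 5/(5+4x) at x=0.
1/(4*x/5 + 1)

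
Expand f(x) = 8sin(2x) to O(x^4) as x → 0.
16*x - 32*x**3/3 + O(x**4)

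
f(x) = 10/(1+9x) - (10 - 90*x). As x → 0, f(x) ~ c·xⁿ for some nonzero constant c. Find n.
2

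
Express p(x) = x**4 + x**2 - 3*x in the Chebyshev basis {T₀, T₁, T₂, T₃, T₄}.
(7/8)T₀ + (-3)T₁ + T₂ + (1/8)T₄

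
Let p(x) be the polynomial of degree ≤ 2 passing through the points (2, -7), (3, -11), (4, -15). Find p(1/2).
-1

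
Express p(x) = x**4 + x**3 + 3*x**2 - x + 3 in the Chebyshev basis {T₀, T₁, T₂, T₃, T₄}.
(39/8)T₀ + (-1/4)T₁ + (2)T₂ + (1/4)T₃ + (1/8)T₄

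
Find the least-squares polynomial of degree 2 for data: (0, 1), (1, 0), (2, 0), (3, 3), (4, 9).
43/35 + (-207/70)x + (17/14)x²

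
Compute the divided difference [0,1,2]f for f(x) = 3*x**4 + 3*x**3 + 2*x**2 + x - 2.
32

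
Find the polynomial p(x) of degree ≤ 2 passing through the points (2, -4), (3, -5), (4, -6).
-x - 2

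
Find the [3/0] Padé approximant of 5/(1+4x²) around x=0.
5 - 20*x**2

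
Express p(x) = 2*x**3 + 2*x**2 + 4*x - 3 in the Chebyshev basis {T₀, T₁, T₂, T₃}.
(-2)T₀ + (11/2)T₁ + T₂ + (1/2)T₃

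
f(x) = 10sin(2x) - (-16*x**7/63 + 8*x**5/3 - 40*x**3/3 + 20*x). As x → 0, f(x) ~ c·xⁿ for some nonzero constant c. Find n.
9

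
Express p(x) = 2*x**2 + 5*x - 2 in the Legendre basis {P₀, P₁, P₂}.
(-4/3)P₀ + (5)P₁ + (4/3)P₂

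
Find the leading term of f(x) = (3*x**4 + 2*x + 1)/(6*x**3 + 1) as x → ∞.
x/2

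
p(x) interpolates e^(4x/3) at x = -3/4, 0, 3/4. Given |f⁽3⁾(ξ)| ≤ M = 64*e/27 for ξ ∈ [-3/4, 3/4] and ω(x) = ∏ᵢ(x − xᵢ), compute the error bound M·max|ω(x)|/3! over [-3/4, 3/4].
sqrt(3)*e/27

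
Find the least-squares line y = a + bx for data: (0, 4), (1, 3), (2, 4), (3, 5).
a = 17/5, b = 2/5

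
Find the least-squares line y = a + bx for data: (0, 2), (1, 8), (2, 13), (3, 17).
a = 5/2, b = 5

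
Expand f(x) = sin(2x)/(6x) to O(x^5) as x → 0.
1/3 - 2*x**2/9 + 2*x**4/45 + O(x**5)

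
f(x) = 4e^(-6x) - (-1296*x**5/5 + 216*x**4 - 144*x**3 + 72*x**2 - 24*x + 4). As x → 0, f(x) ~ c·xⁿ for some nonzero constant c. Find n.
6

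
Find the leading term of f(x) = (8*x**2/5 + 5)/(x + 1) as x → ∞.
8*x/5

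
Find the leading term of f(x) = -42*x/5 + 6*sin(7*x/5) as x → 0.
-343*x**3/125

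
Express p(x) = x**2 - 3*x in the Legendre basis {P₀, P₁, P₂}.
(1/3)P₀ + (-3)P₁ + (2/3)P₂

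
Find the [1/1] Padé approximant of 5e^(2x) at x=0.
(5*x + 5)/(1 - x)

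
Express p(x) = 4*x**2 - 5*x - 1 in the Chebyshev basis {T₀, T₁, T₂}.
T₀ + (-5)T₁ + (2)T₂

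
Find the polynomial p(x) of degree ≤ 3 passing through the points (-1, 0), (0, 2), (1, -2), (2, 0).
2*x**3 - 3*x**2 - 3*x + 2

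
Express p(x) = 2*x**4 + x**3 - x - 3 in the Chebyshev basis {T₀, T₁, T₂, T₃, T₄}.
(-9/4)T₀ + (-1/4)T₁ + T₂ + (1/4)T₃ + (1/4)T₄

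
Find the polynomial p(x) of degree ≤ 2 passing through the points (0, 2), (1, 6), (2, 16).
3*x**2 + x + 2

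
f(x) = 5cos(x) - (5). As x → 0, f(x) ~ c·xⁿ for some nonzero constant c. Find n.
2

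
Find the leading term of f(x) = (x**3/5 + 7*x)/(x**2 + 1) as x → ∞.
x/5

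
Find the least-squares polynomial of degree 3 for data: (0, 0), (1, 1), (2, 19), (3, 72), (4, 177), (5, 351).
5/126 + (-1595/756)x + (4/63)x² + (311/108)x³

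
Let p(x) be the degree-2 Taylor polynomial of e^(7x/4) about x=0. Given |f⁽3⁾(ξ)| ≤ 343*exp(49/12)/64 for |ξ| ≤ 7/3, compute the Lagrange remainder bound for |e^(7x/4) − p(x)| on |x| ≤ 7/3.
117649*exp(49/12)/10368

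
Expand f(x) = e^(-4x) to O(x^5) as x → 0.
1 - 4*x + 8*x**2 - 32*x**3/3 + 32*x**4/3 + O(x**5)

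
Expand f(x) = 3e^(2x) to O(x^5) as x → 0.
3 + 6*x + 6*x**2 + 4*x**3 + 2*x**4 + O(x**5)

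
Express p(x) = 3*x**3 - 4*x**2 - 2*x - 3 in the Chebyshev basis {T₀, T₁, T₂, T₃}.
(-5)T₀ + (1/4)T₁ + (-2)T₂ + (3/4)T₃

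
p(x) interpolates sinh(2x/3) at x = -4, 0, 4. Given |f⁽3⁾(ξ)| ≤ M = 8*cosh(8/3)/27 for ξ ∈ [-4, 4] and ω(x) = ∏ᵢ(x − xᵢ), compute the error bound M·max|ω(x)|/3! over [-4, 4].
512*sqrt(3)*cosh(8/3)/729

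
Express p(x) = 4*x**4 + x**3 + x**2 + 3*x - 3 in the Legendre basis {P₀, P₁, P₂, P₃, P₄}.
(-28/15)P₀ + (18/5)P₁ + (62/21)P₂ + (2/5)P₃ + (32/35)P₄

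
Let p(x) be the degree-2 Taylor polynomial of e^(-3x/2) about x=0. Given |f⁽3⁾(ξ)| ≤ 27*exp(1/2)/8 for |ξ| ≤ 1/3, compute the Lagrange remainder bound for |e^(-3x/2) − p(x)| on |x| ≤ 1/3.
exp(1/2)/48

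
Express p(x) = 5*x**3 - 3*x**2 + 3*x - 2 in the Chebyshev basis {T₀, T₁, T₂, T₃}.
(-7/2)T₀ + (27/4)T₁ + (-3/2)T₂ + (5/4)T₃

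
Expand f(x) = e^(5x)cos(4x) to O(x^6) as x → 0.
1 + 5*x + 9*x**2/2 - 115*x**3/6 - 1519*x**4/24 - 2095*x**5/24 + O(x**6)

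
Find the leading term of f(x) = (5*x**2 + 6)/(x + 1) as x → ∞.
5*x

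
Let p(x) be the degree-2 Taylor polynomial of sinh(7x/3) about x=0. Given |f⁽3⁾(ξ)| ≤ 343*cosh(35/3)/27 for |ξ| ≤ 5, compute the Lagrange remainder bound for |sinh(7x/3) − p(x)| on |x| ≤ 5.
42875*cosh(35/3)/162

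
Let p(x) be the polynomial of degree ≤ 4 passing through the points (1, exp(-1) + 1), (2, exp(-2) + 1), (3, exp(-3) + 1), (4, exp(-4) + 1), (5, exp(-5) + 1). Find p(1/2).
(-420*exp(3) - 180*e + 35 + 378*exp(2) + 315*exp(4) + 128*exp(5))*exp(-5)/128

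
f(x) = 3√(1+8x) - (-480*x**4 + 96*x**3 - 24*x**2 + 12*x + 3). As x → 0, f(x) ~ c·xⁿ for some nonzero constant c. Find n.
5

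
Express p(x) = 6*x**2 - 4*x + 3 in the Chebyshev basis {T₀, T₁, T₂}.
(6)T₀ + (-4)T₁ + (3)T₂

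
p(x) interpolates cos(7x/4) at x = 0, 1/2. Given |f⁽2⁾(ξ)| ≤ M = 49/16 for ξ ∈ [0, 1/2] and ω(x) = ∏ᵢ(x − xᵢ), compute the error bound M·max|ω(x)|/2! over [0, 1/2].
49/512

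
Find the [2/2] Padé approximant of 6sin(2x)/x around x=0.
(12 - 28*x**2/5)/(x**2/5 + 1)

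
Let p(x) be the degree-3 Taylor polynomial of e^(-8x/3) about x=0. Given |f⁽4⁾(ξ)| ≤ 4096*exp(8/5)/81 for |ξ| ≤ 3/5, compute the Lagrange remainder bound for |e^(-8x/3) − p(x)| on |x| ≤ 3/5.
512*exp(8/5)/1875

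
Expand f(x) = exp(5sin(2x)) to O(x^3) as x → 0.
1 + 10*x + 50*x**2 + O(x**3)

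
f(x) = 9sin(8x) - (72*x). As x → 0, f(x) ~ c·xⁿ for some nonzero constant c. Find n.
3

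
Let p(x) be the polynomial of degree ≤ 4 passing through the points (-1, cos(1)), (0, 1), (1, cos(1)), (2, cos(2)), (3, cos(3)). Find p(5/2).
35*cos(2)/32 - 75*cos(1)/128 + 35*cos(3)/128 + 7/32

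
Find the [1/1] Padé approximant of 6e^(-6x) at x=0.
(6 - 18*x)/(3*x + 1)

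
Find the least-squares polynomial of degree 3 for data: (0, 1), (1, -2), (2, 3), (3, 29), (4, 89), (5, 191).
73/63 + (-1633/378)x + (-305/252)x² + (209/108)x³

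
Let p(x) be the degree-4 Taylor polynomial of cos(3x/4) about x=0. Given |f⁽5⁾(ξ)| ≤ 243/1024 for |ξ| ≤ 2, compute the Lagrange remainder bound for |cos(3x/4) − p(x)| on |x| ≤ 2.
81/1280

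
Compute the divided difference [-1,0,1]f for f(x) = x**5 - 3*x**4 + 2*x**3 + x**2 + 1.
-2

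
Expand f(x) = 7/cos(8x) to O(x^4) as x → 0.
7 + 224*x**2 + O(x**4)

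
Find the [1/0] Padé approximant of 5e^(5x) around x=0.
25*x + 5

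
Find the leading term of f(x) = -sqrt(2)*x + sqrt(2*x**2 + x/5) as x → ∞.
sqrt(2)/20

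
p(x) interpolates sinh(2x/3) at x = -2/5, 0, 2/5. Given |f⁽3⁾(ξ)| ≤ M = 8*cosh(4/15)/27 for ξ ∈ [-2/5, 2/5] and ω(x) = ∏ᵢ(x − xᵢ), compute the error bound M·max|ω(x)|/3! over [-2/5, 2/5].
64*sqrt(3)*cosh(4/15)/91125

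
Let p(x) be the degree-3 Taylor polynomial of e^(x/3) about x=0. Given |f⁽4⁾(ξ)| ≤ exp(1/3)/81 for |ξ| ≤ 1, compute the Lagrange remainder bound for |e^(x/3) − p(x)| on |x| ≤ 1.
exp(1/3)/1944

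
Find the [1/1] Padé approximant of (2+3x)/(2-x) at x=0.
(3*x/2 + 1)/(1 - x/2)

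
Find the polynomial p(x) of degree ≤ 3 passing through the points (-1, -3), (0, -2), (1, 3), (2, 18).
x**3 + 2*x**2 + 2*x - 2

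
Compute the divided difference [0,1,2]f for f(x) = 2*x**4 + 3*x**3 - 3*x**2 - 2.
20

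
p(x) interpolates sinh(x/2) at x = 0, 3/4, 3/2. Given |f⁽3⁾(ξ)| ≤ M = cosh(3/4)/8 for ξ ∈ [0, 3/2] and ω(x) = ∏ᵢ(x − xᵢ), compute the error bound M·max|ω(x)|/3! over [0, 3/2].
sqrt(3)*cosh(3/4)/512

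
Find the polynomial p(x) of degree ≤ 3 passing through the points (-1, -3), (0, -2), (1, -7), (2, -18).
-3*x**2 - 2*x - 2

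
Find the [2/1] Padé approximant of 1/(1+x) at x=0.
1/(x + 1)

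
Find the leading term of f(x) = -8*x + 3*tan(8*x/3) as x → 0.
512*x**3/27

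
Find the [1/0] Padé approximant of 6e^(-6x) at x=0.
6 - 36*x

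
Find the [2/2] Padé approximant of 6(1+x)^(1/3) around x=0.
(14*x**2/9 + 7*x + 6)/(5*x**2/54 + 5*x/6 + 1)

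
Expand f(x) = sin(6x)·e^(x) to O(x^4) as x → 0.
6*x + 6*x**2 - 33*x**3 + O(x**4)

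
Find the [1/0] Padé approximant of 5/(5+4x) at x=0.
1 - 4*x/5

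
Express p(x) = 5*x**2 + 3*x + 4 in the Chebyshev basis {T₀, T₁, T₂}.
(13/2)T₀ + (3)T₁ + (5/2)T₂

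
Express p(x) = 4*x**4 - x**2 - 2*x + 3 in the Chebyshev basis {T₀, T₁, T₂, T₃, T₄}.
(4)T₀ + (-2)T₁ + (3/2)T₂ + (1/2)T₄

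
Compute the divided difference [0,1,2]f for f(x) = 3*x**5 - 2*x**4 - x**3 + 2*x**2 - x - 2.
30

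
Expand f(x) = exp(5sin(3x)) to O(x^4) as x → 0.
1 + 15*x + 225*x**2/2 + 540*x**3 + O(x**4)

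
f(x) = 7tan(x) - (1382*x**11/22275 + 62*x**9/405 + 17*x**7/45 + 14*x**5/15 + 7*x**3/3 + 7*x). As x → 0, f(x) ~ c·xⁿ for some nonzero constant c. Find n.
13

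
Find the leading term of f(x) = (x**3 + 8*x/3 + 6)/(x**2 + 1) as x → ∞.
x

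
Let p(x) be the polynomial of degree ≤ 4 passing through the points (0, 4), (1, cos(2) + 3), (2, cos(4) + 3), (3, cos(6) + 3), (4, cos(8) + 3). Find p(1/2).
35*cos(2)/32 - 5*cos(8)/128 + 7*cos(6)/32 - 35*cos(4)/64 + 419/128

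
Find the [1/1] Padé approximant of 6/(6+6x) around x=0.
1/(x + 1)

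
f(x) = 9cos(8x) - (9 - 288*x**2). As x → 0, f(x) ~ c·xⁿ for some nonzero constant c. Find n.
4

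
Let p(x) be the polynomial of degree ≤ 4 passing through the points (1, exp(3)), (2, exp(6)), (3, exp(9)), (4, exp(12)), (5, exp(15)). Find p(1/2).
(-180*exp(9) - 420*exp(3) + 315 + 378*exp(6) + 35*exp(12))*exp(3)/128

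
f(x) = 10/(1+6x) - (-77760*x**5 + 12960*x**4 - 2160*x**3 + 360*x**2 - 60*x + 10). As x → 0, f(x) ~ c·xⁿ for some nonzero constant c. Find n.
6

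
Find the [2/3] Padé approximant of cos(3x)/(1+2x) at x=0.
(1 - 15*x**2/4)/(3*x**3/2 + 3*x**2/4 + 2*x + 1)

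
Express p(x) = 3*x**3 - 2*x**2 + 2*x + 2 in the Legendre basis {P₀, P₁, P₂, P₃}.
(4/3)P₀ + (19/5)P₁ + (-4/3)P₂ + (6/5)P₃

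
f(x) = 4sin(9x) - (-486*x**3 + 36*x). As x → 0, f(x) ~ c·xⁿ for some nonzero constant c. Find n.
5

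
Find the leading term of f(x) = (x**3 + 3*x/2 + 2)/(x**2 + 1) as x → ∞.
x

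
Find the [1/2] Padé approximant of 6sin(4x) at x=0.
24*x/(8*x**2/3 + 1)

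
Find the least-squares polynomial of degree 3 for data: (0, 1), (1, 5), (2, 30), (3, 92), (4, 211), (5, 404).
59/63 + (53/189)x + (257/252)x² + (325/108)x³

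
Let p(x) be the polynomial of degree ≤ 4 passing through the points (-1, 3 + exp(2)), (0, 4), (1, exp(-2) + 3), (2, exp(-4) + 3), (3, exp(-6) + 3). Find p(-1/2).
(-70*exp(4) - 5 + 28*exp(2) + (35*exp(2) + 524)*exp(6))*exp(-6)/128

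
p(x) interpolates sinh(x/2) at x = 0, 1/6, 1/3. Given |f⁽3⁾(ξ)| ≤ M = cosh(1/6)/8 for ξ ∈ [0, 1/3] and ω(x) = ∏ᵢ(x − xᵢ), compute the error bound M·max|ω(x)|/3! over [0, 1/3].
sqrt(3)*cosh(1/6)/46656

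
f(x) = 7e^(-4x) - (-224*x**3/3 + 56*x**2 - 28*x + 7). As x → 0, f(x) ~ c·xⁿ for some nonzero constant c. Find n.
4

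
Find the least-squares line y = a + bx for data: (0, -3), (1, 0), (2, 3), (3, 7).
a = -16/5, b = 33/10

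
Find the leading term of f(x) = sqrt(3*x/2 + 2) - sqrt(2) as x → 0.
3*sqrt(2)*x/8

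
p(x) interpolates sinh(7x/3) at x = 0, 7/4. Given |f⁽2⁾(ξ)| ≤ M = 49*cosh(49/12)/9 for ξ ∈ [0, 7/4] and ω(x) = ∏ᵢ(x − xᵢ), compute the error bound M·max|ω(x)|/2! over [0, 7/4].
2401*cosh(49/12)/1152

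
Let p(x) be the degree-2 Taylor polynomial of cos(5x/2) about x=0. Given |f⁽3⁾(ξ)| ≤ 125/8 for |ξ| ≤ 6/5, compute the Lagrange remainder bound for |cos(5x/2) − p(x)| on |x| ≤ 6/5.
9/2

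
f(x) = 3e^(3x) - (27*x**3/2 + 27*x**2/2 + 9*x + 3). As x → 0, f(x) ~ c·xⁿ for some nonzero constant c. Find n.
4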